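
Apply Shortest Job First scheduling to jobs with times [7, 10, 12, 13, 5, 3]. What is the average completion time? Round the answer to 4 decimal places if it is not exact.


SJF order (ascending): [3, 5, 7, 10, 12, 13]
Completion times:
  Job 1: burst=3, C=3
  Job 2: burst=5, C=8
  Job 3: burst=7, C=15
  Job 4: burst=10, C=25
  Job 5: burst=12, C=37
  Job 6: burst=13, C=50
Average completion = 138/6 = 23.0

23.0


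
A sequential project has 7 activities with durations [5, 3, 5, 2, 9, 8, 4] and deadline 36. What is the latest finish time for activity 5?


LF(activity 5) = deadline - sum of successor durations
Successors: activities 6 through 7 with durations [8, 4]
Sum of successor durations = 12
LF = 36 - 12 = 24

24


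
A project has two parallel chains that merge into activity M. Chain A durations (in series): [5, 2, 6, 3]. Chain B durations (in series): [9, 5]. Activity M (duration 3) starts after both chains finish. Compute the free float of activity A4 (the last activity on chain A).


ES(A4) = sum of predecessors on chain A = 13
EF(A4) = ES + duration = 13 + 3 = 16
Successor of A4 is M. ES(M) = max(sum(A), sum(B)) = max(16, 14) = 16
Free float = ES(successor) - EF(current) = 16 - 16 = 0

0


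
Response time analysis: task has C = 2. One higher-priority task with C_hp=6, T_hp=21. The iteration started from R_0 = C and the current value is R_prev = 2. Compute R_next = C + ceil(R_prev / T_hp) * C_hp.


R_next = C + ceil(R_prev / T_hp) * C_hp
ceil(2 / 21) = ceil(0.0952) = 1
Interference = 1 * 6 = 6
R_next = 2 + 6 = 8

8


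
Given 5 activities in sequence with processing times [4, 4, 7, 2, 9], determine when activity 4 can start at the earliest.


Activity 4 starts after activities 1 through 3 complete.
Predecessor durations: [4, 4, 7]
ES = 4 + 4 + 7 = 15

15


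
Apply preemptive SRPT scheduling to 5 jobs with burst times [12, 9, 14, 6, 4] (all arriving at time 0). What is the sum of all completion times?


Since all jobs arrive at t=0, SRPT equals SPT ordering.
SPT order: [4, 6, 9, 12, 14]
Completion times:
  Job 1: p=4, C=4
  Job 2: p=6, C=10
  Job 3: p=9, C=19
  Job 4: p=12, C=31
  Job 5: p=14, C=45
Total completion time = 4 + 10 + 19 + 31 + 45 = 109

109


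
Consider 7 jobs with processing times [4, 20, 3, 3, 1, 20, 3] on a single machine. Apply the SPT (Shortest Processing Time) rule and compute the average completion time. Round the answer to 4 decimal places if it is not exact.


Sort jobs by processing time (SPT order): [1, 3, 3, 3, 4, 20, 20]
Compute completion times sequentially:
  Job 1: processing = 1, completes at 1
  Job 2: processing = 3, completes at 4
  Job 3: processing = 3, completes at 7
  Job 4: processing = 3, completes at 10
  Job 5: processing = 4, completes at 14
  Job 6: processing = 20, completes at 34
  Job 7: processing = 20, completes at 54
Sum of completion times = 124
Average completion time = 124/7 = 17.7143

17.7143


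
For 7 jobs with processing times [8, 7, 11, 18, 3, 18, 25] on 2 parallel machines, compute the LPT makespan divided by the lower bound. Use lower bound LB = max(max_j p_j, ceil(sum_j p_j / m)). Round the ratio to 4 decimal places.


LPT order: [25, 18, 18, 11, 8, 7, 3]
Machine loads after assignment: [44, 46]
LPT makespan = 46
Lower bound = max(max_job, ceil(total/2)) = max(25, 45) = 45
Ratio = 46 / 45 = 1.0222

1.0222


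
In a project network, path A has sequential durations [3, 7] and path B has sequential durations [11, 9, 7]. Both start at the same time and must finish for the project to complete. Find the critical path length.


Path A total = 3 + 7 = 10
Path B total = 11 + 9 + 7 = 27
Critical path = longest path = max(10, 27) = 27

27


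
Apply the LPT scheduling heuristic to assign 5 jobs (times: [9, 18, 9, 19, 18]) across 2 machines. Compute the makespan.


Sort jobs in decreasing order (LPT): [19, 18, 18, 9, 9]
Assign each job to the least loaded machine:
  Machine 1: jobs [19, 9, 9], load = 37
  Machine 2: jobs [18, 18], load = 36
Makespan = max load = 37

37


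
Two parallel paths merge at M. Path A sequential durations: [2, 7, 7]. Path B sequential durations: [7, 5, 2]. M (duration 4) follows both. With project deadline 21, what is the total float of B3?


Forward pass: ES(B3) = sum of predecessors on chain B = 12
EF = ES + duration = 12 + 2 = 14
Backward pass: LF(M) = deadline = 21; LS(M) = 21 - 4 = 17
LF(B3) = LS(M) - sum(successors on chain B) = 17 - 0 = 17
LS = LF - duration = 17 - 2 = 15
Total float = LS - ES = 15 - 12 = 3

3


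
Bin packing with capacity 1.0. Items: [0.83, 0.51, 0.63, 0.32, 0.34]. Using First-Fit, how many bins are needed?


Place items sequentially using First-Fit:
  Item 0.83 -> new Bin 1
  Item 0.51 -> new Bin 2
  Item 0.63 -> new Bin 3
  Item 0.32 -> Bin 2 (now 0.83)
  Item 0.34 -> Bin 3 (now 0.97)
Total bins used = 3

3


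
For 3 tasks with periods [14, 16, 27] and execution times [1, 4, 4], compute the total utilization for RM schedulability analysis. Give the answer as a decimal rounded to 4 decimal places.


Compute individual utilizations (exact fractions):
  Task 1: C/T = 1/14 (approx. 0.0714)
  Task 2: C/T = 4/16 = 1/4 (approx. 0.25)
  Task 3: C/T = 4/27 (approx. 0.1481)
Total utilization U = 1/14 + 1/4 + 4/27 = 355/756
Rounded to 4 decimal places: U = 0.4696
RM (Liu & Layland) bound for 3 tasks = 0.779763; compare with U = 355/756 (approx. 0.469577)
U <= bound, so schedulable by RM sufficient condition.

0.4696


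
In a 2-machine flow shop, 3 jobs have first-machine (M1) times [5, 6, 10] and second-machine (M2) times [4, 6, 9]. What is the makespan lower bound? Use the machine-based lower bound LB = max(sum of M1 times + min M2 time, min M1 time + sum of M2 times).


LB1 = sum(M1 times) + min(M2 times) = 21 + 4 = 25
LB2 = min(M1 times) + sum(M2 times) = 5 + 19 = 24
Lower bound = max(LB1, LB2) = max(25, 24) = 25

25


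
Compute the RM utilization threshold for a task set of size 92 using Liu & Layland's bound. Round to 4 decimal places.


Compute 2^(1/92) = 1.0075626620
Subtract 1: 1.0075626620 - 1 = 0.0075626620
Multiply by n: 92 * 0.0075626620 = 0.6957649040
Round to 4 dp: 0.6958

0.6958


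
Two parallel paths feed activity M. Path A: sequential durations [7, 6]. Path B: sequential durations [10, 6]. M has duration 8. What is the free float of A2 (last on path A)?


ES(A2) = sum of predecessors on chain A = 7
EF(A2) = ES + duration = 7 + 6 = 13
Successor of A2 is M. ES(M) = max(sum(A), sum(B)) = max(13, 16) = 16
Free float = ES(successor) - EF(current) = 16 - 13 = 3

3


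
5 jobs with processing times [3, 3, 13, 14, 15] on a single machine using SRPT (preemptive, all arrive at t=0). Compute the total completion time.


Since all jobs arrive at t=0, SRPT equals SPT ordering.
SPT order: [3, 3, 13, 14, 15]
Completion times:
  Job 1: p=3, C=3
  Job 2: p=3, C=6
  Job 3: p=13, C=19
  Job 4: p=14, C=33
  Job 5: p=15, C=48
Total completion time = 3 + 6 + 19 + 33 + 48 = 109

109


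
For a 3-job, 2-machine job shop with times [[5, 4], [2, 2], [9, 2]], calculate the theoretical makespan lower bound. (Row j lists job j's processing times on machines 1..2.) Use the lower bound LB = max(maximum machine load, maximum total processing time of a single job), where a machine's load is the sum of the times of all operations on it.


Machine loads:
  Machine 1: 5 + 2 + 9 = 16
  Machine 2: 4 + 2 + 2 = 8
Max machine load = 16
Job totals:
  Job 1: 9
  Job 2: 4
  Job 3: 11
Max job total = 11
Lower bound = max(16, 11) = 16

16


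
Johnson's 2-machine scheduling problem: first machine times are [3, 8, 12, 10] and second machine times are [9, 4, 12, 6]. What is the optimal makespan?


Apply Johnson's rule:
  Group 1 (a <= b): [(1, 3, 9), (3, 12, 12)]
  Group 2 (a > b): [(4, 10, 6), (2, 8, 4)]
Optimal job order: [1, 3, 4, 2]
Schedule:
  Job 1: M1 done at 3, M2 done at 12
  Job 3: M1 done at 15, M2 done at 27
  Job 4: M1 done at 25, M2 done at 33
  Job 2: M1 done at 33, M2 done at 37
Makespan = 37

37


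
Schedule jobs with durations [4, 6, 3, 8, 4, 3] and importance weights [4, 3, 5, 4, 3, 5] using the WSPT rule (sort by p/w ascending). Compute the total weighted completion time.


Compute p/w ratios and sort ascending (WSPT): [(3, 5), (3, 5), (4, 4), (4, 3), (6, 3), (8, 4)]
Compute weighted completion times:
  Job (p=3,w=5): C=3, w*C=5*3=15
  Job (p=3,w=5): C=6, w*C=5*6=30
  Job (p=4,w=4): C=10, w*C=4*10=40
  Job (p=4,w=3): C=14, w*C=3*14=42
  Job (p=6,w=3): C=20, w*C=3*20=60
  Job (p=8,w=4): C=28, w*C=4*28=112
Total weighted completion time = 299

299


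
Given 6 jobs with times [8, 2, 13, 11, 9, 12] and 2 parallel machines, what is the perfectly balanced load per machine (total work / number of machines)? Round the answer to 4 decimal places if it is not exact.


Total processing time = 8 + 2 + 13 + 11 + 9 + 12 = 55
Number of machines = 2
Ideal balanced load = 55 / 2 = 27.5

27.5


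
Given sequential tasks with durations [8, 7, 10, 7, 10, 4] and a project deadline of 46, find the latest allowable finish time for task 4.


LF(activity 4) = deadline - sum of successor durations
Successors: activities 5 through 6 with durations [10, 4]
Sum of successor durations = 14
LF = 46 - 14 = 32

32


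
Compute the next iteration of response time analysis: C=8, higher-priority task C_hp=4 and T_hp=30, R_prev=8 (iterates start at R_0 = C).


R_next = C + ceil(R_prev / T_hp) * C_hp
ceil(8 / 30) = ceil(0.2667) = 1
Interference = 1 * 4 = 4
R_next = 8 + 4 = 12

12


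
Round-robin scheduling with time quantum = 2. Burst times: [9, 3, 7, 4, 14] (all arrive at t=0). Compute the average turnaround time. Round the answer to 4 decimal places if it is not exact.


Time quantum = 2
Execution trace:
  J1 runs 2 units, time = 2
  J2 runs 2 units, time = 4
  J3 runs 2 units, time = 6
  J4 runs 2 units, time = 8
  J5 runs 2 units, time = 10
  J1 runs 2 units, time = 12
  J2 runs 1 units, time = 13
  J3 runs 2 units, time = 15
  J4 runs 2 units, time = 17
  J5 runs 2 units, time = 19
  J1 runs 2 units, time = 21
  J3 runs 2 units, time = 23
  J5 runs 2 units, time = 25
  J1 runs 2 units, time = 27
  J3 runs 1 units, time = 28
  J5 runs 2 units, time = 30
  J1 runs 1 units, time = 31
  J5 runs 2 units, time = 33
  J5 runs 2 units, time = 35
  J5 runs 2 units, time = 37
Finish times: [31, 13, 28, 17, 37]
Average turnaround = 126/5 = 25.2

25.2


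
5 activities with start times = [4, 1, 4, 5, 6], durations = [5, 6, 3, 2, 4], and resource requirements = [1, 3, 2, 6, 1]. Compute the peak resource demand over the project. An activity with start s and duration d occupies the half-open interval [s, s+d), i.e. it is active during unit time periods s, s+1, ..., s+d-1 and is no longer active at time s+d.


Each activity i is active on [start_i, start_i + duration_i).
Compute total resource usage per time slot:
  t=0: active resources = [], total = 0
  t=1: active resources = [3], total = 3
  t=2: active resources = [3], total = 3
  t=3: active resources = [3], total = 3
  t=4: active resources = [1, 3, 2], total = 6
  t=5: active resources = [1, 3, 2, 6], total = 12
  t=6: active resources = [1, 3, 2, 6, 1], total = 13
  t=7: active resources = [1, 1], total = 2
  t=8: active resources = [1, 1], total = 2
  t=9: active resources = [1], total = 1
Peak resource demand = 13

13


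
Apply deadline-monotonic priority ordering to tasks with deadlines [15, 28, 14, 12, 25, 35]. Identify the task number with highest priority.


Sort tasks by relative deadline (ascending):
  Task 4: deadline = 12
  Task 3: deadline = 14
  Task 1: deadline = 15
  Task 5: deadline = 25
  Task 2: deadline = 28
  Task 6: deadline = 35
Priority order (highest first): [4, 3, 1, 5, 2, 6]
Highest priority task = 4

4


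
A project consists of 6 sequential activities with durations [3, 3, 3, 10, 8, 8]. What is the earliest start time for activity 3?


Activity 3 starts after activities 1 through 2 complete.
Predecessor durations: [3, 3]
ES = 3 + 3 = 6

6


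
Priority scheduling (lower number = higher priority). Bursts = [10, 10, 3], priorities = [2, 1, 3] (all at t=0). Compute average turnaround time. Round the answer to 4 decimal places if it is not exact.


Sort by priority (ascending = highest first):
Order: [(1, 10), (2, 10), (3, 3)]
Completion times:
  Priority 1, burst=10, C=10
  Priority 2, burst=10, C=20
  Priority 3, burst=3, C=23
Average turnaround = 53/3 = 17.6667

17.6667


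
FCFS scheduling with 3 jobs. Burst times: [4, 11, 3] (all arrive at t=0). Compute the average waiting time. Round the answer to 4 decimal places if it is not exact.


FCFS order (as given): [4, 11, 3]
Waiting times:
  Job 1: wait = 0
  Job 2: wait = 4
  Job 3: wait = 15
Sum of waiting times = 19
Average waiting time = 19/3 = 6.3333

6.3333


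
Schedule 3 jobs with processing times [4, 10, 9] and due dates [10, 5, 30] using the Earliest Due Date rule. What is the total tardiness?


Sort by due date (EDD order): [(10, 5), (4, 10), (9, 30)]
Compute completion times and tardiness:
  Job 1: p=10, d=5, C=10, tardiness=max(0,10-5)=5
  Job 2: p=4, d=10, C=14, tardiness=max(0,14-10)=4
  Job 3: p=9, d=30, C=23, tardiness=max(0,23-30)=0
Total tardiness = 9

9


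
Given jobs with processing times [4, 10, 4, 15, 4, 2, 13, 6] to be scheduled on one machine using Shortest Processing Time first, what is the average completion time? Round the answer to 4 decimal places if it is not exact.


Sort jobs by processing time (SPT order): [2, 4, 4, 4, 6, 10, 13, 15]
Compute completion times sequentially:
  Job 1: processing = 2, completes at 2
  Job 2: processing = 4, completes at 6
  Job 3: processing = 4, completes at 10
  Job 4: processing = 4, completes at 14
  Job 5: processing = 6, completes at 20
  Job 6: processing = 10, completes at 30
  Job 7: processing = 13, completes at 43
  Job 8: processing = 15, completes at 58
Sum of completion times = 183
Average completion time = 183/8 = 22.875

22.875


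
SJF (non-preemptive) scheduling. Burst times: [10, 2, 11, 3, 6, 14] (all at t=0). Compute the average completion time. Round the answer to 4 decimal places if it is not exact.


SJF order (ascending): [2, 3, 6, 10, 11, 14]
Completion times:
  Job 1: burst=2, C=2
  Job 2: burst=3, C=5
  Job 3: burst=6, C=11
  Job 4: burst=10, C=21
  Job 5: burst=11, C=32
  Job 6: burst=14, C=46
Average completion = 117/6 = 19.5

19.5


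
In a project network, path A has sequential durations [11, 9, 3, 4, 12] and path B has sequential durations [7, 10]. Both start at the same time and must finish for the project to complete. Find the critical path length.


Path A total = 11 + 9 + 3 + 4 + 12 = 39
Path B total = 7 + 10 = 17
Critical path = longest path = max(39, 17) = 39

39


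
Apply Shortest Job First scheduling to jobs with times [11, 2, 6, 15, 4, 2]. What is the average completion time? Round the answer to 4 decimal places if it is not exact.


SJF order (ascending): [2, 2, 4, 6, 11, 15]
Completion times:
  Job 1: burst=2, C=2
  Job 2: burst=2, C=4
  Job 3: burst=4, C=8
  Job 4: burst=6, C=14
  Job 5: burst=11, C=25
  Job 6: burst=15, C=40
Average completion = 93/6 = 15.5

15.5


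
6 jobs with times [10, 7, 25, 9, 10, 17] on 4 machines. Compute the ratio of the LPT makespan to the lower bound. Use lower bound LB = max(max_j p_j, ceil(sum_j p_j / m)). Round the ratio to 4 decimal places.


LPT order: [25, 17, 10, 10, 9, 7]
Machine loads after assignment: [25, 17, 19, 17]
LPT makespan = 25
Lower bound = max(max_job, ceil(total/4)) = max(25, 20) = 25
Ratio = 25 / 25 = 1.0

1.0


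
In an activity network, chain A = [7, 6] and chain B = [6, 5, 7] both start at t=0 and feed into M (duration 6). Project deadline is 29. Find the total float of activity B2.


Forward pass: ES(B2) = sum of predecessors on chain B = 6
EF = ES + duration = 6 + 5 = 11
Backward pass: LF(M) = deadline = 29; LS(M) = 29 - 6 = 23
LF(B2) = LS(M) - sum(successors on chain B) = 23 - 7 = 16
LS = LF - duration = 16 - 5 = 11
Total float = LS - ES = 11 - 6 = 5

5


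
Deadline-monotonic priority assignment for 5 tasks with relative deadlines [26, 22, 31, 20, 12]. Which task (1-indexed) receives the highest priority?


Sort tasks by relative deadline (ascending):
  Task 5: deadline = 12
  Task 4: deadline = 20
  Task 2: deadline = 22
  Task 1: deadline = 26
  Task 3: deadline = 31
Priority order (highest first): [5, 4, 2, 1, 3]
Highest priority task = 5

5


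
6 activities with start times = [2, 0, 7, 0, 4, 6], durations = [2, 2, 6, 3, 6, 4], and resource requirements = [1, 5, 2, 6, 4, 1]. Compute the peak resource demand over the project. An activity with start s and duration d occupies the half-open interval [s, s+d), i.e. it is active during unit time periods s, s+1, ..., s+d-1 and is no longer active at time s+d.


Each activity i is active on [start_i, start_i + duration_i).
Compute total resource usage per time slot:
  t=0: active resources = [5, 6], total = 11
  t=1: active resources = [5, 6], total = 11
  t=2: active resources = [1, 6], total = 7
  t=3: active resources = [1], total = 1
  t=4: active resources = [4], total = 4
  t=5: active resources = [4], total = 4
  t=6: active resources = [4, 1], total = 5
  t=7: active resources = [2, 4, 1], total = 7
  t=8: active resources = [2, 4, 1], total = 7
  t=9: active resources = [2, 4, 1], total = 7
  t=10: active resources = [2], total = 2
  t=11: active resources = [2], total = 2
  t=12: active resources = [2], total = 2
Peak resource demand = 11

11


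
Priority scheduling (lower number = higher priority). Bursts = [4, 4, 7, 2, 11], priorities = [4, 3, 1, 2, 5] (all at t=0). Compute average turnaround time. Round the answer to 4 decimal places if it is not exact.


Sort by priority (ascending = highest first):
Order: [(1, 7), (2, 2), (3, 4), (4, 4), (5, 11)]
Completion times:
  Priority 1, burst=7, C=7
  Priority 2, burst=2, C=9
  Priority 3, burst=4, C=13
  Priority 4, burst=4, C=17
  Priority 5, burst=11, C=28
Average turnaround = 74/5 = 14.8

14.8


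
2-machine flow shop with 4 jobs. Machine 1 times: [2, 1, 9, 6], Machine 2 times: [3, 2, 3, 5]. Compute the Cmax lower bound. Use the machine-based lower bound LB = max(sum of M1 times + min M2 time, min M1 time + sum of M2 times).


LB1 = sum(M1 times) + min(M2 times) = 18 + 2 = 20
LB2 = min(M1 times) + sum(M2 times) = 1 + 13 = 14
Lower bound = max(LB1, LB2) = max(20, 14) = 20

20


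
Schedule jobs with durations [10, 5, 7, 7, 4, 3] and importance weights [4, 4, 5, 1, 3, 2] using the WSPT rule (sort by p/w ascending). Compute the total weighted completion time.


Compute p/w ratios and sort ascending (WSPT): [(5, 4), (4, 3), (7, 5), (3, 2), (10, 4), (7, 1)]
Compute weighted completion times:
  Job (p=5,w=4): C=5, w*C=4*5=20
  Job (p=4,w=3): C=9, w*C=3*9=27
  Job (p=7,w=5): C=16, w*C=5*16=80
  Job (p=3,w=2): C=19, w*C=2*19=38
  Job (p=10,w=4): C=29, w*C=4*29=116
  Job (p=7,w=1): C=36, w*C=1*36=36
Total weighted completion time = 317

317


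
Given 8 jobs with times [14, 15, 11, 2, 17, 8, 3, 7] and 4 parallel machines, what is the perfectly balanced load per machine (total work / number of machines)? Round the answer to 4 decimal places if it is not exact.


Total processing time = 14 + 15 + 11 + 2 + 17 + 8 + 3 + 7 = 77
Number of machines = 4
Ideal balanced load = 77 / 4 = 19.25

19.25


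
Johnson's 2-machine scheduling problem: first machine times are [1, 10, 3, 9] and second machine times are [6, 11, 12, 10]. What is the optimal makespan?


Apply Johnson's rule:
  Group 1 (a <= b): [(1, 1, 6), (3, 3, 12), (4, 9, 10), (2, 10, 11)]
  Group 2 (a > b): []
Optimal job order: [1, 3, 4, 2]
Schedule:
  Job 1: M1 done at 1, M2 done at 7
  Job 3: M1 done at 4, M2 done at 19
  Job 4: M1 done at 13, M2 done at 29
  Job 2: M1 done at 23, M2 done at 40
Makespan = 40

40


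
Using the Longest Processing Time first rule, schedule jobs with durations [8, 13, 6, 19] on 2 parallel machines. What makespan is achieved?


Sort jobs in decreasing order (LPT): [19, 13, 8, 6]
Assign each job to the least loaded machine:
  Machine 1: jobs [19, 6], load = 25
  Machine 2: jobs [13, 8], load = 21
Makespan = max load = 25

25


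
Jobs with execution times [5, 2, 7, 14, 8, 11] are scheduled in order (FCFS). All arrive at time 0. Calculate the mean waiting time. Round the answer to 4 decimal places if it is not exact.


FCFS order (as given): [5, 2, 7, 14, 8, 11]
Waiting times:
  Job 1: wait = 0
  Job 2: wait = 5
  Job 3: wait = 7
  Job 4: wait = 14
  Job 5: wait = 28
  Job 6: wait = 36
Sum of waiting times = 90
Average waiting time = 90/6 = 15.0

15.0


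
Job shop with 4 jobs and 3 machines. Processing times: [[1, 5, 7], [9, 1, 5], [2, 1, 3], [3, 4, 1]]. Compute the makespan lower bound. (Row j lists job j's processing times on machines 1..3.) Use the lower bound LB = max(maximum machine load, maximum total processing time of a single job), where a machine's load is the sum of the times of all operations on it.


Machine loads:
  Machine 1: 1 + 9 + 2 + 3 = 15
  Machine 2: 5 + 1 + 1 + 4 = 11
  Machine 3: 7 + 5 + 3 + 1 = 16
Max machine load = 16
Job totals:
  Job 1: 13
  Job 2: 15
  Job 3: 6
  Job 4: 8
Max job total = 15
Lower bound = max(16, 15) = 16

16


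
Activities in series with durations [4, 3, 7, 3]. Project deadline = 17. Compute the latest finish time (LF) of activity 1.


LF(activity 1) = deadline - sum of successor durations
Successors: activities 2 through 4 with durations [3, 7, 3]
Sum of successor durations = 13
LF = 17 - 13 = 4

4


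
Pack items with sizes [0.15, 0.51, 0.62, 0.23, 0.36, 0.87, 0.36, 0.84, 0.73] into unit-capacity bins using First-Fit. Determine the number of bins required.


Place items sequentially using First-Fit:
  Item 0.15 -> new Bin 1
  Item 0.51 -> Bin 1 (now 0.66)
  Item 0.62 -> new Bin 2
  Item 0.23 -> Bin 1 (now 0.89)
  Item 0.36 -> Bin 2 (now 0.98)
  Item 0.87 -> new Bin 3
  Item 0.36 -> new Bin 4
  Item 0.84 -> new Bin 5
  Item 0.73 -> new Bin 6
Total bins used = 6

6


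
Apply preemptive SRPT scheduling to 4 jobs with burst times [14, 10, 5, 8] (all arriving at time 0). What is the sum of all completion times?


Since all jobs arrive at t=0, SRPT equals SPT ordering.
SPT order: [5, 8, 10, 14]
Completion times:
  Job 1: p=5, C=5
  Job 2: p=8, C=13
  Job 3: p=10, C=23
  Job 4: p=14, C=37
Total completion time = 5 + 13 + 23 + 37 = 78

78


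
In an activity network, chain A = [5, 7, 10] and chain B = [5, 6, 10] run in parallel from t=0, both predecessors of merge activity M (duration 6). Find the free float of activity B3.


ES(B3) = sum of predecessors on chain B = 11
EF(B3) = ES + duration = 11 + 10 = 21
Successor of B3 is M. ES(M) = max(sum(A), sum(B)) = max(22, 21) = 22
Free float = ES(successor) - EF(current) = 22 - 21 = 1

1


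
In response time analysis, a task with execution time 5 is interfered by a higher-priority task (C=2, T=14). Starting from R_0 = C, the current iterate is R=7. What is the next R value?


R_next = C + ceil(R_prev / T_hp) * C_hp
ceil(7 / 14) = ceil(0.5) = 1
Interference = 1 * 2 = 2
R_next = 5 + 2 = 7
R_next = R_prev, so the iteration has converged (response time = 7).

7


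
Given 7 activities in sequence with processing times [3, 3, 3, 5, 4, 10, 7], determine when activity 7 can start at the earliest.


Activity 7 starts after activities 1 through 6 complete.
Predecessor durations: [3, 3, 3, 5, 4, 10]
ES = 3 + 3 + 3 + 5 + 4 + 10 = 28

28


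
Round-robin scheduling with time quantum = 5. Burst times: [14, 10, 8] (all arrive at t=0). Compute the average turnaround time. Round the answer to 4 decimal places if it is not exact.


Time quantum = 5
Execution trace:
  J1 runs 5 units, time = 5
  J2 runs 5 units, time = 10
  J3 runs 5 units, time = 15
  J1 runs 5 units, time = 20
  J2 runs 5 units, time = 25
  J3 runs 3 units, time = 28
  J1 runs 4 units, time = 32
Finish times: [32, 25, 28]
Average turnaround = 85/3 = 28.3333

28.3333


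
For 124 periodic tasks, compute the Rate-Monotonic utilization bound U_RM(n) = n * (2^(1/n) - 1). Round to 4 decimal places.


Compute 2^(1/124) = 1.0056055492
Subtract 1: 1.0056055492 - 1 = 0.0056055492
Multiply by n: 124 * 0.0056055492 = 0.6950881008
Round to 4 dp: 0.6951

0.6951


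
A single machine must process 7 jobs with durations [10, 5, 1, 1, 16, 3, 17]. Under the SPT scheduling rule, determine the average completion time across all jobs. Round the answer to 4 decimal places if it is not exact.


Sort jobs by processing time (SPT order): [1, 1, 3, 5, 10, 16, 17]
Compute completion times sequentially:
  Job 1: processing = 1, completes at 1
  Job 2: processing = 1, completes at 2
  Job 3: processing = 3, completes at 5
  Job 4: processing = 5, completes at 10
  Job 5: processing = 10, completes at 20
  Job 6: processing = 16, completes at 36
  Job 7: processing = 17, completes at 53
Sum of completion times = 127
Average completion time = 127/7 = 18.1429

18.1429


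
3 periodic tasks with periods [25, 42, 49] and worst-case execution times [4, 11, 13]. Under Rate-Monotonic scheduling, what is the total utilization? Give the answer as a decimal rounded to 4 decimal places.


Compute individual utilizations (exact fractions):
  Task 1: C/T = 4/25 (approx. 0.16)
  Task 2: C/T = 11/42 (approx. 0.2619)
  Task 3: C/T = 13/49 (approx. 0.2653)
Total utilization U = 4/25 + 11/42 + 13/49 = 5051/7350
Rounded to 4 decimal places: U = 0.6872
RM (Liu & Layland) bound for 3 tasks = 0.779763; compare with U = 5051/7350 (approx. 0.687211)
U <= bound, so schedulable by RM sufficient condition.

0.6872


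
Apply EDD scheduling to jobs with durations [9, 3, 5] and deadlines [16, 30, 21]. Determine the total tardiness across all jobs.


Sort by due date (EDD order): [(9, 16), (5, 21), (3, 30)]
Compute completion times and tardiness:
  Job 1: p=9, d=16, C=9, tardiness=max(0,9-16)=0
  Job 2: p=5, d=21, C=14, tardiness=max(0,14-21)=0
  Job 3: p=3, d=30, C=17, tardiness=max(0,17-30)=0
Total tardiness = 0

0


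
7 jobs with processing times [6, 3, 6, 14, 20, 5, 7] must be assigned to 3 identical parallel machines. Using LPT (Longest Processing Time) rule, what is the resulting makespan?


Sort jobs in decreasing order (LPT): [20, 14, 7, 6, 6, 5, 3]
Assign each job to the least loaded machine:
  Machine 1: jobs [20], load = 20
  Machine 2: jobs [14, 5, 3], load = 22
  Machine 3: jobs [7, 6, 6], load = 19
Makespan = max load = 22

22


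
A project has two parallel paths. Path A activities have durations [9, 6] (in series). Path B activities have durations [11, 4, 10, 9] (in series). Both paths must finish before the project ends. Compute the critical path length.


Path A total = 9 + 6 = 15
Path B total = 11 + 4 + 10 + 9 = 34
Critical path = longest path = max(15, 34) = 34

34


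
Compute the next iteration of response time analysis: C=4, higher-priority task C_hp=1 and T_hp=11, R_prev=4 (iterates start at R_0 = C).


R_next = C + ceil(R_prev / T_hp) * C_hp
ceil(4 / 11) = ceil(0.3636) = 1
Interference = 1 * 1 = 1
R_next = 4 + 1 = 5

5


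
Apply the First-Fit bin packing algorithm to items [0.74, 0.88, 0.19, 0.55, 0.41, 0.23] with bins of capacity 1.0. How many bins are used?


Place items sequentially using First-Fit:
  Item 0.74 -> new Bin 1
  Item 0.88 -> new Bin 2
  Item 0.19 -> Bin 1 (now 0.93)
  Item 0.55 -> new Bin 3
  Item 0.41 -> Bin 3 (now 0.96)
  Item 0.23 -> new Bin 4
Total bins used = 4

4


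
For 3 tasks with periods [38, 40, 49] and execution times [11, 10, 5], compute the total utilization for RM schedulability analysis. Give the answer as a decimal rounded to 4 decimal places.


Compute individual utilizations (exact fractions):
  Task 1: C/T = 11/38 (approx. 0.2895)
  Task 2: C/T = 10/40 = 1/4 (approx. 0.25)
  Task 3: C/T = 5/49 (approx. 0.102)
Total utilization U = 11/38 + 1/4 + 5/49 = 2389/3724
Rounded to 4 decimal places: U = 0.6415
RM (Liu & Layland) bound for 3 tasks = 0.779763; compare with U = 2389/3724 (approx. 0.641515)
U <= bound, so schedulable by RM sufficient condition.

0.6415


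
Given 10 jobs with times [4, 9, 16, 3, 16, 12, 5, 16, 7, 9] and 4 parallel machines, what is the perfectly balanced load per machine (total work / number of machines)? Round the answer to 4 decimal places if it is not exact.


Total processing time = 4 + 9 + 16 + 3 + 16 + 12 + 5 + 16 + 7 + 9 = 97
Number of machines = 4
Ideal balanced load = 97 / 4 = 24.25

24.25


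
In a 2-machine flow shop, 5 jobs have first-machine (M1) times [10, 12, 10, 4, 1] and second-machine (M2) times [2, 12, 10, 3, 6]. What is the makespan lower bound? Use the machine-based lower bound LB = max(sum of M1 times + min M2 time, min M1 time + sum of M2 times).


LB1 = sum(M1 times) + min(M2 times) = 37 + 2 = 39
LB2 = min(M1 times) + sum(M2 times) = 1 + 33 = 34
Lower bound = max(LB1, LB2) = max(39, 34) = 39

39


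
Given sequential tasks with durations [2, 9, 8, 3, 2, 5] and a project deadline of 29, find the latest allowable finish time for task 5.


LF(activity 5) = deadline - sum of successor durations
Successors: activities 6 through 6 with durations [5]
Sum of successor durations = 5
LF = 29 - 5 = 24

24


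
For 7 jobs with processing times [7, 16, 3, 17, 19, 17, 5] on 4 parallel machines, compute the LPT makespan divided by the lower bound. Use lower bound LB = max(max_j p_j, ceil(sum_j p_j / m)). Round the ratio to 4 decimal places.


LPT order: [19, 17, 17, 16, 7, 5, 3]
Machine loads after assignment: [19, 22, 20, 23]
LPT makespan = 23
Lower bound = max(max_job, ceil(total/4)) = max(19, 21) = 21
Ratio = 23 / 21 = 1.0952

1.0952


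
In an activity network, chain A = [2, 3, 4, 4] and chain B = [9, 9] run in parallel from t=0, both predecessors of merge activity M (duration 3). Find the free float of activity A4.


ES(A4) = sum of predecessors on chain A = 9
EF(A4) = ES + duration = 9 + 4 = 13
Successor of A4 is M. ES(M) = max(sum(A), sum(B)) = max(13, 18) = 18
Free float = ES(successor) - EF(current) = 18 - 13 = 5

5


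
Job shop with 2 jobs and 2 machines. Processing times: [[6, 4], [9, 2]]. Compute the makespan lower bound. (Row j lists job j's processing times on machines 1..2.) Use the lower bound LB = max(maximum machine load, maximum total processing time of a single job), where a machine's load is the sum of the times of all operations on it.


Machine loads:
  Machine 1: 6 + 9 = 15
  Machine 2: 4 + 2 = 6
Max machine load = 15
Job totals:
  Job 1: 10
  Job 2: 11
Max job total = 11
Lower bound = max(15, 11) = 15

15


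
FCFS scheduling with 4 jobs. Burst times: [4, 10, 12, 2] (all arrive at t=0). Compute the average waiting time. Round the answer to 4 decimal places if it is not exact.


FCFS order (as given): [4, 10, 12, 2]
Waiting times:
  Job 1: wait = 0
  Job 2: wait = 4
  Job 3: wait = 14
  Job 4: wait = 26
Sum of waiting times = 44
Average waiting time = 44/4 = 11.0

11.0


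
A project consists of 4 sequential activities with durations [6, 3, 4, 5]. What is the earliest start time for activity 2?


Activity 2 starts after activities 1 through 1 complete.
Predecessor durations: [6]
ES = 6 = 6

6


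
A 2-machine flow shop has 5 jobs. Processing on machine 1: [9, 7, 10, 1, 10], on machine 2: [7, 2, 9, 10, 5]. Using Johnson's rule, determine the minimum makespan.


Apply Johnson's rule:
  Group 1 (a <= b): [(4, 1, 10)]
  Group 2 (a > b): [(3, 10, 9), (1, 9, 7), (5, 10, 5), (2, 7, 2)]
Optimal job order: [4, 3, 1, 5, 2]
Schedule:
  Job 4: M1 done at 1, M2 done at 11
  Job 3: M1 done at 11, M2 done at 20
  Job 1: M1 done at 20, M2 done at 27
  Job 5: M1 done at 30, M2 done at 35
  Job 2: M1 done at 37, M2 done at 39
Makespan = 39

39


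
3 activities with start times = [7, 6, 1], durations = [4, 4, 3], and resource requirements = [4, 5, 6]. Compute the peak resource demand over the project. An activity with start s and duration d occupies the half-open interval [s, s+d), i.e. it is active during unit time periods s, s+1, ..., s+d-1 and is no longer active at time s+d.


Each activity i is active on [start_i, start_i + duration_i).
Compute total resource usage per time slot:
  t=0: active resources = [], total = 0
  t=1: active resources = [6], total = 6
  t=2: active resources = [6], total = 6
  t=3: active resources = [6], total = 6
  t=4: active resources = [], total = 0
  t=5: active resources = [], total = 0
  t=6: active resources = [5], total = 5
  t=7: active resources = [4, 5], total = 9
  t=8: active resources = [4, 5], total = 9
  t=9: active resources = [4, 5], total = 9
  t=10: active resources = [4], total = 4
Peak resource demand = 9

9


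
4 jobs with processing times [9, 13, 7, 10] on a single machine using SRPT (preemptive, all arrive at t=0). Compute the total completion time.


Since all jobs arrive at t=0, SRPT equals SPT ordering.
SPT order: [7, 9, 10, 13]
Completion times:
  Job 1: p=7, C=7
  Job 2: p=9, C=16
  Job 3: p=10, C=26
  Job 4: p=13, C=39
Total completion time = 7 + 16 + 26 + 39 = 88

88


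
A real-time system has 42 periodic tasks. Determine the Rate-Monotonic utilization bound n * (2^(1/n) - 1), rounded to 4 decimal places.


Compute 2^(1/42) = 1.0166404394
Subtract 1: 1.0166404394 - 1 = 0.0166404394
Multiply by n: 42 * 0.0166404394 = 0.6988984548
Round to 4 dp: 0.6989

0.6989


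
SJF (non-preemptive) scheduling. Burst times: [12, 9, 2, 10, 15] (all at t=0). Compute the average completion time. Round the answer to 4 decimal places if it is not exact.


SJF order (ascending): [2, 9, 10, 12, 15]
Completion times:
  Job 1: burst=2, C=2
  Job 2: burst=9, C=11
  Job 3: burst=10, C=21
  Job 4: burst=12, C=33
  Job 5: burst=15, C=48
Average completion = 115/5 = 23.0

23.0


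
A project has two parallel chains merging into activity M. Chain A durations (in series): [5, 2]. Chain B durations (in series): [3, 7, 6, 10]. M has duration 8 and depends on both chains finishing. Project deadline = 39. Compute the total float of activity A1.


Forward pass: ES(A1) = sum of predecessors on chain A = 0
EF = ES + duration = 0 + 5 = 5
Backward pass: LF(M) = deadline = 39; LS(M) = 39 - 8 = 31
LF(A1) = LS(M) - sum(successors on chain A) = 31 - 2 = 29
LS = LF - duration = 29 - 5 = 24
Total float = LS - ES = 24 - 0 = 24

24


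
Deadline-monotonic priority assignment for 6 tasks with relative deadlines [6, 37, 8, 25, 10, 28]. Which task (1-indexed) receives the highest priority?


Sort tasks by relative deadline (ascending):
  Task 1: deadline = 6
  Task 3: deadline = 8
  Task 5: deadline = 10
  Task 4: deadline = 25
  Task 6: deadline = 28
  Task 2: deadline = 37
Priority order (highest first): [1, 3, 5, 4, 6, 2]
Highest priority task = 1

1


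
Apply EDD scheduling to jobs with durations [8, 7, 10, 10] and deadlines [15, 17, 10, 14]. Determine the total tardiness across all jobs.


Sort by due date (EDD order): [(10, 10), (10, 14), (8, 15), (7, 17)]
Compute completion times and tardiness:
  Job 1: p=10, d=10, C=10, tardiness=max(0,10-10)=0
  Job 2: p=10, d=14, C=20, tardiness=max(0,20-14)=6
  Job 3: p=8, d=15, C=28, tardiness=max(0,28-15)=13
  Job 4: p=7, d=17, C=35, tardiness=max(0,35-17)=18
Total tardiness = 37

37


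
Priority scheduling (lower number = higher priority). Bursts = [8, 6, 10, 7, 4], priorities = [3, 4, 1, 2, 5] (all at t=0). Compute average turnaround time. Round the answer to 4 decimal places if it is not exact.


Sort by priority (ascending = highest first):
Order: [(1, 10), (2, 7), (3, 8), (4, 6), (5, 4)]
Completion times:
  Priority 1, burst=10, C=10
  Priority 2, burst=7, C=17
  Priority 3, burst=8, C=25
  Priority 4, burst=6, C=31
  Priority 5, burst=4, C=35
Average turnaround = 118/5 = 23.6

23.6


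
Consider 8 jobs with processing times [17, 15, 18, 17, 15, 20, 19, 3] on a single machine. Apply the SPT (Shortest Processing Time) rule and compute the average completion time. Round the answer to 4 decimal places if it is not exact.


Sort jobs by processing time (SPT order): [3, 15, 15, 17, 17, 18, 19, 20]
Compute completion times sequentially:
  Job 1: processing = 3, completes at 3
  Job 2: processing = 15, completes at 18
  Job 3: processing = 15, completes at 33
  Job 4: processing = 17, completes at 50
  Job 5: processing = 17, completes at 67
  Job 6: processing = 18, completes at 85
  Job 7: processing = 19, completes at 104
  Job 8: processing = 20, completes at 124
Sum of completion times = 484
Average completion time = 484/8 = 60.5

60.5


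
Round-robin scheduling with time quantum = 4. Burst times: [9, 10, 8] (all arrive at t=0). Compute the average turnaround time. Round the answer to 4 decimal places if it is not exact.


Time quantum = 4
Execution trace:
  J1 runs 4 units, time = 4
  J2 runs 4 units, time = 8
  J3 runs 4 units, time = 12
  J1 runs 4 units, time = 16
  J2 runs 4 units, time = 20
  J3 runs 4 units, time = 24
  J1 runs 1 units, time = 25
  J2 runs 2 units, time = 27
Finish times: [25, 27, 24]
Average turnaround = 76/3 = 25.3333

25.3333


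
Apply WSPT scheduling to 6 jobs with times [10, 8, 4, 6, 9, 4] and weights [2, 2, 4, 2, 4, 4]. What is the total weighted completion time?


Compute p/w ratios and sort ascending (WSPT): [(4, 4), (4, 4), (9, 4), (6, 2), (8, 2), (10, 2)]
Compute weighted completion times:
  Job (p=4,w=4): C=4, w*C=4*4=16
  Job (p=4,w=4): C=8, w*C=4*8=32
  Job (p=9,w=4): C=17, w*C=4*17=68
  Job (p=6,w=2): C=23, w*C=2*23=46
  Job (p=8,w=2): C=31, w*C=2*31=62
  Job (p=10,w=2): C=41, w*C=2*41=82
Total weighted completion time = 306

306


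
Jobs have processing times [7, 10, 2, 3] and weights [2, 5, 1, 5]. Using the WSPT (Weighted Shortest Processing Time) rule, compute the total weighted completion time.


Compute p/w ratios and sort ascending (WSPT): [(3, 5), (10, 5), (2, 1), (7, 2)]
Compute weighted completion times:
  Job (p=3,w=5): C=3, w*C=5*3=15
  Job (p=10,w=5): C=13, w*C=5*13=65
  Job (p=2,w=1): C=15, w*C=1*15=15
  Job (p=7,w=2): C=22, w*C=2*22=44
Total weighted completion time = 139

139


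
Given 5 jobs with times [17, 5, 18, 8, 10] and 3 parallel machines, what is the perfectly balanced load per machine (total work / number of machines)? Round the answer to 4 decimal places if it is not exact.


Total processing time = 17 + 5 + 18 + 8 + 10 = 58
Number of machines = 3
Ideal balanced load = 58 / 3 = 19.3333

19.3333


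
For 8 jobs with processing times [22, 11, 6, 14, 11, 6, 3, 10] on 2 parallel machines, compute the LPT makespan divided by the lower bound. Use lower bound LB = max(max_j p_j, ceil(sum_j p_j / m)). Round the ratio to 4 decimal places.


LPT order: [22, 14, 11, 11, 10, 6, 6, 3]
Machine loads after assignment: [42, 41]
LPT makespan = 42
Lower bound = max(max_job, ceil(total/2)) = max(22, 42) = 42
Ratio = 42 / 42 = 1.0

1.0


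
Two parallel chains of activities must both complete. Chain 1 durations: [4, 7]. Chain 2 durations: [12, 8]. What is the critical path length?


Path A total = 4 + 7 = 11
Path B total = 12 + 8 = 20
Critical path = longest path = max(11, 20) = 20

20


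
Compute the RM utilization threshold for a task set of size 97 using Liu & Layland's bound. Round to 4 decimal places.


Compute 2^(1/97) = 1.0071714397
Subtract 1: 1.0071714397 - 1 = 0.0071714397
Multiply by n: 97 * 0.0071714397 = 0.6956296509
Round to 4 dp: 0.6956

0.6956


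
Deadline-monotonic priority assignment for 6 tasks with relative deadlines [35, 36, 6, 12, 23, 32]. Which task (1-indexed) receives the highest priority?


Sort tasks by relative deadline (ascending):
  Task 3: deadline = 6
  Task 4: deadline = 12
  Task 5: deadline = 23
  Task 6: deadline = 32
  Task 1: deadline = 35
  Task 2: deadline = 36
Priority order (highest first): [3, 4, 5, 6, 1, 2]
Highest priority task = 3

3


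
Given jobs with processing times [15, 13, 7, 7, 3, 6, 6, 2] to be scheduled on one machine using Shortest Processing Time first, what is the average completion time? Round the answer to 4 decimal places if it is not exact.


Sort jobs by processing time (SPT order): [2, 3, 6, 6, 7, 7, 13, 15]
Compute completion times sequentially:
  Job 1: processing = 2, completes at 2
  Job 2: processing = 3, completes at 5
  Job 3: processing = 6, completes at 11
  Job 4: processing = 6, completes at 17
  Job 5: processing = 7, completes at 24
  Job 6: processing = 7, completes at 31
  Job 7: processing = 13, completes at 44
  Job 8: processing = 15, completes at 59
Sum of completion times = 193
Average completion time = 193/8 = 24.125

24.125
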